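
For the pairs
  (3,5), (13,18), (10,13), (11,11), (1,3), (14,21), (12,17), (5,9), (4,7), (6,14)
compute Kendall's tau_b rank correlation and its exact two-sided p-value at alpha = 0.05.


Step 1: Enumerate the 45 unordered pairs (i,j) with i<j and classify each by sign(x_j-x_i) * sign(y_j-y_i).
  (1,2):dx=+10,dy=+13->C; (1,3):dx=+7,dy=+8->C; (1,4):dx=+8,dy=+6->C; (1,5):dx=-2,dy=-2->C
  (1,6):dx=+11,dy=+16->C; (1,7):dx=+9,dy=+12->C; (1,8):dx=+2,dy=+4->C; (1,9):dx=+1,dy=+2->C
  (1,10):dx=+3,dy=+9->C; (2,3):dx=-3,dy=-5->C; (2,4):dx=-2,dy=-7->C; (2,5):dx=-12,dy=-15->C
  (2,6):dx=+1,dy=+3->C; (2,7):dx=-1,dy=-1->C; (2,8):dx=-8,dy=-9->C; (2,9):dx=-9,dy=-11->C
  (2,10):dx=-7,dy=-4->C; (3,4):dx=+1,dy=-2->D; (3,5):dx=-9,dy=-10->C; (3,6):dx=+4,dy=+8->C
  (3,7):dx=+2,dy=+4->C; (3,8):dx=-5,dy=-4->C; (3,9):dx=-6,dy=-6->C; (3,10):dx=-4,dy=+1->D
  (4,5):dx=-10,dy=-8->C; (4,6):dx=+3,dy=+10->C; (4,7):dx=+1,dy=+6->C; (4,8):dx=-6,dy=-2->C
  (4,9):dx=-7,dy=-4->C; (4,10):dx=-5,dy=+3->D; (5,6):dx=+13,dy=+18->C; (5,7):dx=+11,dy=+14->C
  (5,8):dx=+4,dy=+6->C; (5,9):dx=+3,dy=+4->C; (5,10):dx=+5,dy=+11->C; (6,7):dx=-2,dy=-4->C
  (6,8):dx=-9,dy=-12->C; (6,9):dx=-10,dy=-14->C; (6,10):dx=-8,dy=-7->C; (7,8):dx=-7,dy=-8->C
  (7,9):dx=-8,dy=-10->C; (7,10):dx=-6,dy=-3->C; (8,9):dx=-1,dy=-2->C; (8,10):dx=+1,dy=+5->C
  (9,10):dx=+2,dy=+7->C
Step 2: C = 42, D = 3, total pairs = 45.
Step 3: tau = (C - D)/(n(n-1)/2) = (42 - 3)/45 = 0.866667.
Step 4: Exact two-sided p-value (enumerate n! = 3628800 permutations of y under H0): p = 0.000115.
Step 5: alpha = 0.05. reject H0.

tau_b = 0.8667 (C=42, D=3), p = 0.000115, reject H0.


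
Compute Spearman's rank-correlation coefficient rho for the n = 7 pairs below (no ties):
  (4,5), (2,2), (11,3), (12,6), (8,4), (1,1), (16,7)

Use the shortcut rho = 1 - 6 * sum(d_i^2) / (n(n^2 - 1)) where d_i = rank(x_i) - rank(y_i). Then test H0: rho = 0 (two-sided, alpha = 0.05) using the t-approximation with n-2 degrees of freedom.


Step 1: Rank x and y separately (midranks; no ties here).
rank(x): 4->3, 2->2, 11->5, 12->6, 8->4, 1->1, 16->7
rank(y): 5->5, 2->2, 3->3, 6->6, 4->4, 1->1, 7->7
Step 2: d_i = R_x(i) - R_y(i); compute d_i^2.
  (3-5)^2=4, (2-2)^2=0, (5-3)^2=4, (6-6)^2=0, (4-4)^2=0, (1-1)^2=0, (7-7)^2=0
sum(d^2) = 8.
Step 3: rho = 1 - 6*8 / (7*(7^2 - 1)) = 1 - 48/336 = 0.857143.
Step 4: Under H0, t = rho * sqrt((n-2)/(1-rho^2)) = 3.7210 ~ t(5).
Step 5: Two-sided p-value from the t-distribution with 5 df = 0.013697.
Step 6: alpha = 0.05. reject H0.

rho = 0.8571, p = 0.013697, reject H0 at alpha = 0.05.


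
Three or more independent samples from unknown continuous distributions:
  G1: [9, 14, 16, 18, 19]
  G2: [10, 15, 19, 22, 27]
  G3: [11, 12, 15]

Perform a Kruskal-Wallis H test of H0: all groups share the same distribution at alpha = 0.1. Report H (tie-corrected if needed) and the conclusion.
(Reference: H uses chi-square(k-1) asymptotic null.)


Step 1: Combine all N = 13 observations and assign midranks.
sorted (value, group, rank): (9,G1,1), (10,G2,2), (11,G3,3), (12,G3,4), (14,G1,5), (15,G2,6.5), (15,G3,6.5), (16,G1,8), (18,G1,9), (19,G1,10.5), (19,G2,10.5), (22,G2,12), (27,G2,13)
Step 2: Sum ranks within each group.
R_1 = 33.5 (n_1 = 5)
R_2 = 44 (n_2 = 5)
R_3 = 13.5 (n_3 = 3)
Step 3: H = 12/(N(N+1)) * sum(R_i^2/n_i) - 3(N+1)
     = 12/(13*14) * (33.5^2/5 + 44^2/5 + 13.5^2/3) - 3*14
     = 0.065934 * 672.4 - 42
     = 2.334066.
Step 4: Ties present; correction factor C = 1 - 12/(13^3 - 13) = 0.994505. Corrected H = 2.334066 / 0.994505 = 2.346961.
Step 5: Under H0, H ~ chi^2(2); p-value = 0.309289.
Step 6: alpha = 0.1. fail to reject H0.

H = 2.3470, df = 2, p = 0.309289, fail to reject H0.


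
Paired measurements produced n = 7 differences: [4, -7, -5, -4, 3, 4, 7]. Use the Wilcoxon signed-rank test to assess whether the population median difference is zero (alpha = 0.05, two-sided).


Step 1: Drop any zero differences (none here) and take |d_i|.
|d| = [4, 7, 5, 4, 3, 4, 7]
Step 2: Midrank |d_i| (ties get averaged ranks).
ranks: |4|->3, |7|->6.5, |5|->5, |4|->3, |3|->1, |4|->3, |7|->6.5
Step 3: Attach original signs; sum ranks with positive sign and with negative sign.
W+ = 3 + 1 + 3 + 6.5 = 13.5
W- = 6.5 + 5 + 3 = 14.5
(Check: W+ + W- = 28 should equal n(n+1)/2 = 28.)
Step 4: Test statistic W = min(W+, W-) = 13.5.
Step 5: Ties in |d|, so use the tie-corrected normal approximation.
        E[W] = n(n+1)/4 = 7*8/4 = 14.
        Tie groups: |d|=4 (t=3), |d|=7 (t=2); sum(t^3 - t) = 30.
        Var[W] = n(n+1)(2n+1)/24 - sum(t^3-t)/48 = 840/24 - 30/48 = 34.375.
        z = (W - E[W]) / sqrt(Var[W]) = (13.5 - 14) / 5.8630 = -0.0853.
        Two-sided p = 2*Phi(z) = 0.932039.
Step 6: alpha = 0.05. fail to reject H0.

W+ = 13.5, W- = 14.5, W = min = 13.5, p = 0.932039, fail to reject H0.


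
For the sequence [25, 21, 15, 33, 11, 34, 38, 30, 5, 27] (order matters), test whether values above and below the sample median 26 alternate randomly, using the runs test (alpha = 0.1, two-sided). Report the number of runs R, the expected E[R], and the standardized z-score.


Step 1: Compute median = 26; label A = above, B = below.
Labels in order: BBBABAAABA  (n_A = 5, n_B = 5)
Step 2: Count runs R = 6.
Step 3: Under H0 (random ordering), E[R] = 2*n_A*n_B/(n_A+n_B) + 1 = 2*5*5/10 + 1 = 6.0000.
        Var[R] = 2*n_A*n_B*(2*n_A*n_B - n_A - n_B) / ((n_A+n_B)^2 * (n_A+n_B-1)) = 2000/900 = 2.2222.
        SD[R] = 1.4907.
Step 4: R = E[R], so z = 0 with no continuity correction.
Step 5: Two-sided p-value via normal approximation = 2*(1 - Phi(|z|)) = 1.000000.
Step 6: alpha = 0.1. fail to reject H0.

R = 6, z = 0.0000, p = 1.000000, fail to reject H0.


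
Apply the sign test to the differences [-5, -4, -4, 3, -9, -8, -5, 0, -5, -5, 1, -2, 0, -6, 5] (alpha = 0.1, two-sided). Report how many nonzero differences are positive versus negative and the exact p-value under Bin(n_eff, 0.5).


Step 1: Discard zero differences. Original n = 15; n_eff = number of nonzero differences = 13.
Nonzero differences (with sign): -5, -4, -4, +3, -9, -8, -5, -5, -5, +1, -2, -6, +5
Step 2: Count signs: positive = 3, negative = 10.
Step 3: Under H0: P(positive) = 0.5, so the number of positives S ~ Bin(13, 0.5).
Step 4: Two-sided exact p-value = sum of Bin(13,0.5) probabilities at or below the observed probability = 0.092285.
Step 5: alpha = 0.1. reject H0.

n_eff = 13, pos = 3, neg = 10, p = 0.092285, reject H0.


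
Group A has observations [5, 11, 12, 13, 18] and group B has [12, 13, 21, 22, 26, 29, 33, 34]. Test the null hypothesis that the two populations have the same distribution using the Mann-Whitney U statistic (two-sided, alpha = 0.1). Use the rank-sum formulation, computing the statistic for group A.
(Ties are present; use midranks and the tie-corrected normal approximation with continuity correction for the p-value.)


Step 1: Combine and sort all 13 observations; assign midranks.
sorted (value, group): (5,X), (11,X), (12,X), (12,Y), (13,X), (13,Y), (18,X), (21,Y), (22,Y), (26,Y), (29,Y), (33,Y), (34,Y)
ranks: 5->1, 11->2, 12->3.5, 12->3.5, 13->5.5, 13->5.5, 18->7, 21->8, 22->9, 26->10, 29->11, 33->12, 34->13
Step 2: Rank sum for X: R1 = 1 + 2 + 3.5 + 5.5 + 7 = 19.
Step 3: U_X = R1 - n1(n1+1)/2 = 19 - 5*6/2 = 19 - 15 = 4.
       U_Y = n1*n2 - U_X = 40 - 4 = 36.
Step 4: Ties are present, so use the tie-corrected normal approximation (with continuity correction) for the p-value.
Step 5: p-value = 0.022892; compare to alpha = 0.1. reject H0.

U_X = 4, p = 0.022892, reject H0 at alpha = 0.1.


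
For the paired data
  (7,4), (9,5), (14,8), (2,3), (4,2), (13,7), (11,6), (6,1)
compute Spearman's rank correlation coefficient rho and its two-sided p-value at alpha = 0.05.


Step 1: Rank x and y separately (midranks; no ties here).
rank(x): 7->4, 9->5, 14->8, 2->1, 4->2, 13->7, 11->6, 6->3
rank(y): 4->4, 5->5, 8->8, 3->3, 2->2, 7->7, 6->6, 1->1
Step 2: d_i = R_x(i) - R_y(i); compute d_i^2.
  (4-4)^2=0, (5-5)^2=0, (8-8)^2=0, (1-3)^2=4, (2-2)^2=0, (7-7)^2=0, (6-6)^2=0, (3-1)^2=4
sum(d^2) = 8.
Step 3: rho = 1 - 6*8 / (8*(8^2 - 1)) = 1 - 48/504 = 0.904762.
Step 4: Under H0, t = rho * sqrt((n-2)/(1-rho^2)) = 5.2034 ~ t(6).
Step 5: Two-sided p-value from the t-distribution with 6 df = 0.002008.
Step 6: alpha = 0.05. reject H0.

rho = 0.9048, p = 0.002008, reject H0 at alpha = 0.05.


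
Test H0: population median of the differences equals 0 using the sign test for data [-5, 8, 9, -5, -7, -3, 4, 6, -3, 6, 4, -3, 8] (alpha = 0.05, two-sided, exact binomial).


Step 1: Discard zero differences. Original n = 13; n_eff = number of nonzero differences = 13.
Nonzero differences (with sign): -5, +8, +9, -5, -7, -3, +4, +6, -3, +6, +4, -3, +8
Step 2: Count signs: positive = 7, negative = 6.
Step 3: Under H0: P(positive) = 0.5, so the number of positives S ~ Bin(13, 0.5).
Step 4: Two-sided exact p-value = sum of Bin(13,0.5) probabilities at or below the observed probability = 1.000000.
Step 5: alpha = 0.05. fail to reject H0.

n_eff = 13, pos = 7, neg = 6, p = 1.000000, fail to reject H0.


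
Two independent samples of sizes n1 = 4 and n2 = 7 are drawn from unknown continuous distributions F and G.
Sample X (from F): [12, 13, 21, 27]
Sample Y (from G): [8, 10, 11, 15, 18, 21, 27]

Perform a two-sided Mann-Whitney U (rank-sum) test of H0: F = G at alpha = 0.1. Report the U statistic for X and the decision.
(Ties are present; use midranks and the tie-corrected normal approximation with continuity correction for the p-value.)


Step 1: Combine and sort all 11 observations; assign midranks.
sorted (value, group): (8,Y), (10,Y), (11,Y), (12,X), (13,X), (15,Y), (18,Y), (21,X), (21,Y), (27,X), (27,Y)
ranks: 8->1, 10->2, 11->3, 12->4, 13->5, 15->6, 18->7, 21->8.5, 21->8.5, 27->10.5, 27->10.5
Step 2: Rank sum for X: R1 = 4 + 5 + 8.5 + 10.5 = 28.
Step 3: U_X = R1 - n1(n1+1)/2 = 28 - 4*5/2 = 28 - 10 = 18.
       U_Y = n1*n2 - U_X = 28 - 18 = 10.
Step 4: Ties are present, so use the tie-corrected normal approximation (with continuity correction) for the p-value.
Step 5: p-value = 0.506393; compare to alpha = 0.1. fail to reject H0.

U_X = 18, p = 0.506393, fail to reject H0 at alpha = 0.1.


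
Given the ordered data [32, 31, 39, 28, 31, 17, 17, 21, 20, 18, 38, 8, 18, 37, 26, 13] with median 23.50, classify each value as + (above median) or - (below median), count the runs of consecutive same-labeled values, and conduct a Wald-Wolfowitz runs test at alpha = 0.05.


Step 1: Compute median = 23.50; label A = above, B = below.
Labels in order: AAAAABBBBBABBAAB  (n_A = 8, n_B = 8)
Step 2: Count runs R = 6.
Step 3: Under H0 (random ordering), E[R] = 2*n_A*n_B/(n_A+n_B) + 1 = 2*8*8/16 + 1 = 9.0000.
        Var[R] = 2*n_A*n_B*(2*n_A*n_B - n_A - n_B) / ((n_A+n_B)^2 * (n_A+n_B-1)) = 14336/3840 = 3.7333.
        SD[R] = 1.9322.
Step 4: Continuity-corrected z = (R + 0.5 - E[R]) / SD[R] = (6 + 0.5 - 9.0000) / 1.9322 = -1.2939.
Step 5: Two-sided p-value via normal approximation = 2*(1 - Phi(|z|)) = 0.195709.
Step 6: alpha = 0.05. fail to reject H0.

R = 6, z = -1.2939, p = 0.195709, fail to reject H0.


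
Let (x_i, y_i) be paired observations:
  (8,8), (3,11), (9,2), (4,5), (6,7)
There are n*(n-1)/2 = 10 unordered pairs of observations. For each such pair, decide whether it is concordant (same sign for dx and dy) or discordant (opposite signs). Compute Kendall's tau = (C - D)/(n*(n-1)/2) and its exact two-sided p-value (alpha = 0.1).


Step 1: Enumerate the 10 unordered pairs (i,j) with i<j and classify each by sign(x_j-x_i) * sign(y_j-y_i).
  (1,2):dx=-5,dy=+3->D; (1,3):dx=+1,dy=-6->D; (1,4):dx=-4,dy=-3->C; (1,5):dx=-2,dy=-1->C
  (2,3):dx=+6,dy=-9->D; (2,4):dx=+1,dy=-6->D; (2,5):dx=+3,dy=-4->D; (3,4):dx=-5,dy=+3->D
  (3,5):dx=-3,dy=+5->D; (4,5):dx=+2,dy=+2->C
Step 2: C = 3, D = 7, total pairs = 10.
Step 3: tau = (C - D)/(n(n-1)/2) = (3 - 7)/10 = -0.400000.
Step 4: Exact two-sided p-value (enumerate n! = 120 permutations of y under H0): p = 0.483333.
Step 5: alpha = 0.1. fail to reject H0.

tau_b = -0.4000 (C=3, D=7), p = 0.483333, fail to reject H0.


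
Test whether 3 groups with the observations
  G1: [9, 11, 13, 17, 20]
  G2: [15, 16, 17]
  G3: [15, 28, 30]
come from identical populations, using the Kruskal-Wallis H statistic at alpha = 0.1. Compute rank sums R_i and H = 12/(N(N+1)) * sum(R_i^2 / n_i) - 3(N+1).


Step 1: Combine all N = 11 observations and assign midranks.
sorted (value, group, rank): (9,G1,1), (11,G1,2), (13,G1,3), (15,G2,4.5), (15,G3,4.5), (16,G2,6), (17,G1,7.5), (17,G2,7.5), (20,G1,9), (28,G3,10), (30,G3,11)
Step 2: Sum ranks within each group.
R_1 = 22.5 (n_1 = 5)
R_2 = 18 (n_2 = 3)
R_3 = 25.5 (n_3 = 3)
Step 3: H = 12/(N(N+1)) * sum(R_i^2/n_i) - 3(N+1)
     = 12/(11*12) * (22.5^2/5 + 18^2/3 + 25.5^2/3) - 3*12
     = 0.090909 * 426 - 36
     = 2.727273.
Step 4: Ties present; correction factor C = 1 - 12/(11^3 - 11) = 0.990909. Corrected H = 2.727273 / 0.990909 = 2.752294.
Step 5: Under H0, H ~ chi^2(2); p-value = 0.252550.
Step 6: alpha = 0.1. fail to reject H0.

H = 2.7523, df = 2, p = 0.252550, fail to reject H0.


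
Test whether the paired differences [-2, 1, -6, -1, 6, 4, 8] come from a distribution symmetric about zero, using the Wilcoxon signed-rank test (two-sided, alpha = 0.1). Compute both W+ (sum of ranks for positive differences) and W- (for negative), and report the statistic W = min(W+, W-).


Step 1: Drop any zero differences (none here) and take |d_i|.
|d| = [2, 1, 6, 1, 6, 4, 8]
Step 2: Midrank |d_i| (ties get averaged ranks).
ranks: |2|->3, |1|->1.5, |6|->5.5, |1|->1.5, |6|->5.5, |4|->4, |8|->7
Step 3: Attach original signs; sum ranks with positive sign and with negative sign.
W+ = 1.5 + 5.5 + 4 + 7 = 18
W- = 3 + 5.5 + 1.5 = 10
(Check: W+ + W- = 28 should equal n(n+1)/2 = 28.)
Step 4: Test statistic W = min(W+, W-) = 10.
Step 5: Ties in |d|, so use the tie-corrected normal approximation.
        E[W] = n(n+1)/4 = 7*8/4 = 14.
        Tie groups: |d|=1 (t=2), |d|=6 (t=2); sum(t^3 - t) = 12.
        Var[W] = n(n+1)(2n+1)/24 - sum(t^3-t)/48 = 840/24 - 12/48 = 34.75.
        z = (W - E[W]) / sqrt(Var[W]) = (10 - 14) / 5.8949 = -0.6786.
        Two-sided p = 2*Phi(z) = 0.497422.
Step 6: alpha = 0.1. fail to reject H0.

W+ = 18, W- = 10, W = min = 10, p = 0.497422, fail to reject H0.


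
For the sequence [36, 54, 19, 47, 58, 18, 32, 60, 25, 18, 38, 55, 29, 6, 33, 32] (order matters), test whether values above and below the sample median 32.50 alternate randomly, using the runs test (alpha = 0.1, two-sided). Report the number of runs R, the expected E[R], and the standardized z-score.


Step 1: Compute median = 32.50; label A = above, B = below.
Labels in order: AABAABBABBAABBAB  (n_A = 8, n_B = 8)
Step 2: Count runs R = 10.
Step 3: Under H0 (random ordering), E[R] = 2*n_A*n_B/(n_A+n_B) + 1 = 2*8*8/16 + 1 = 9.0000.
        Var[R] = 2*n_A*n_B*(2*n_A*n_B - n_A - n_B) / ((n_A+n_B)^2 * (n_A+n_B-1)) = 14336/3840 = 3.7333.
        SD[R] = 1.9322.
Step 4: Continuity-corrected z = (R - 0.5 - E[R]) / SD[R] = (10 - 0.5 - 9.0000) / 1.9322 = 0.2588.
Step 5: Two-sided p-value via normal approximation = 2*(1 - Phi(|z|)) = 0.795809.
Step 6: alpha = 0.1. fail to reject H0.

R = 10, z = 0.2588, p = 0.795809, fail to reject H0.


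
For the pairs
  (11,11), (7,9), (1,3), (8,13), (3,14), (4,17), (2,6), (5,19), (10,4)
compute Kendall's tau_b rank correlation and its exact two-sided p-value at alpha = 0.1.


Step 1: Enumerate the 36 unordered pairs (i,j) with i<j and classify each by sign(x_j-x_i) * sign(y_j-y_i).
  (1,2):dx=-4,dy=-2->C; (1,3):dx=-10,dy=-8->C; (1,4):dx=-3,dy=+2->D; (1,5):dx=-8,dy=+3->D
  (1,6):dx=-7,dy=+6->D; (1,7):dx=-9,dy=-5->C; (1,8):dx=-6,dy=+8->D; (1,9):dx=-1,dy=-7->C
  (2,3):dx=-6,dy=-6->C; (2,4):dx=+1,dy=+4->C; (2,5):dx=-4,dy=+5->D; (2,6):dx=-3,dy=+8->D
  (2,7):dx=-5,dy=-3->C; (2,8):dx=-2,dy=+10->D; (2,9):dx=+3,dy=-5->D; (3,4):dx=+7,dy=+10->C
  (3,5):dx=+2,dy=+11->C; (3,6):dx=+3,dy=+14->C; (3,7):dx=+1,dy=+3->C; (3,8):dx=+4,dy=+16->C
  (3,9):dx=+9,dy=+1->C; (4,5):dx=-5,dy=+1->D; (4,6):dx=-4,dy=+4->D; (4,7):dx=-6,dy=-7->C
  (4,8):dx=-3,dy=+6->D; (4,9):dx=+2,dy=-9->D; (5,6):dx=+1,dy=+3->C; (5,7):dx=-1,dy=-8->C
  (5,8):dx=+2,dy=+5->C; (5,9):dx=+7,dy=-10->D; (6,7):dx=-2,dy=-11->C; (6,8):dx=+1,dy=+2->C
  (6,9):dx=+6,dy=-13->D; (7,8):dx=+3,dy=+13->C; (7,9):dx=+8,dy=-2->D; (8,9):dx=+5,dy=-15->D
Step 2: C = 20, D = 16, total pairs = 36.
Step 3: tau = (C - D)/(n(n-1)/2) = (20 - 16)/36 = 0.111111.
Step 4: Exact two-sided p-value (enumerate n! = 362880 permutations of y under H0): p = 0.761414.
Step 5: alpha = 0.1. fail to reject H0.

tau_b = 0.1111 (C=20, D=16), p = 0.761414, fail to reject H0.


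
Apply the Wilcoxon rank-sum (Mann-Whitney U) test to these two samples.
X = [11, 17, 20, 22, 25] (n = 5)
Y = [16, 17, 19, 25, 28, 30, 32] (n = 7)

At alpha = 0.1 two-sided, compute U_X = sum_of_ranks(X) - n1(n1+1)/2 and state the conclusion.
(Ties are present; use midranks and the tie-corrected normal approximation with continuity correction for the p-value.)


Step 1: Combine and sort all 12 observations; assign midranks.
sorted (value, group): (11,X), (16,Y), (17,X), (17,Y), (19,Y), (20,X), (22,X), (25,X), (25,Y), (28,Y), (30,Y), (32,Y)
ranks: 11->1, 16->2, 17->3.5, 17->3.5, 19->5, 20->6, 22->7, 25->8.5, 25->8.5, 28->10, 30->11, 32->12
Step 2: Rank sum for X: R1 = 1 + 3.5 + 6 + 7 + 8.5 = 26.
Step 3: U_X = R1 - n1(n1+1)/2 = 26 - 5*6/2 = 26 - 15 = 11.
       U_Y = n1*n2 - U_X = 35 - 11 = 24.
Step 4: Ties are present, so use the tie-corrected normal approximation (with continuity correction) for the p-value.
Step 5: p-value = 0.328162; compare to alpha = 0.1. fail to reject H0.

U_X = 11, p = 0.328162, fail to reject H0 at alpha = 0.1.


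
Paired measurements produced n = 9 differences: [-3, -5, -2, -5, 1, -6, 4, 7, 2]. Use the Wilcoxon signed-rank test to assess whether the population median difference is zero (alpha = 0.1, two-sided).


Step 1: Drop any zero differences (none here) and take |d_i|.
|d| = [3, 5, 2, 5, 1, 6, 4, 7, 2]
Step 2: Midrank |d_i| (ties get averaged ranks).
ranks: |3|->4, |5|->6.5, |2|->2.5, |5|->6.5, |1|->1, |6|->8, |4|->5, |7|->9, |2|->2.5
Step 3: Attach original signs; sum ranks with positive sign and with negative sign.
W+ = 1 + 5 + 9 + 2.5 = 17.5
W- = 4 + 6.5 + 2.5 + 6.5 + 8 = 27.5
(Check: W+ + W- = 45 should equal n(n+1)/2 = 45.)
Step 4: Test statistic W = min(W+, W-) = 17.5.
Step 5: Ties in |d|, so use the tie-corrected normal approximation.
        E[W] = n(n+1)/4 = 9*10/4 = 22.5.
        Tie groups: |d|=2 (t=2), |d|=5 (t=2); sum(t^3 - t) = 12.
        Var[W] = n(n+1)(2n+1)/24 - sum(t^3-t)/48 = 1710/24 - 12/48 = 71.
        z = (W - E[W]) / sqrt(Var[W]) = (17.5 - 22.5) / 8.4261 = -0.5934.
        Two-sided p = 2*Phi(z) = 0.552920.
Step 6: alpha = 0.1. fail to reject H0.

W+ = 17.5, W- = 27.5, W = min = 17.5, p = 0.552920, fail to reject H0.


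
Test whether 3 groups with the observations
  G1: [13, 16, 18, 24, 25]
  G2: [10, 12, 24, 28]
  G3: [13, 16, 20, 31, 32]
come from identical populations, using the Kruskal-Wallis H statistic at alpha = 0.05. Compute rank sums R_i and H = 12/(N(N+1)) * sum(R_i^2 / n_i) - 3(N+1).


Step 1: Combine all N = 14 observations and assign midranks.
sorted (value, group, rank): (10,G2,1), (12,G2,2), (13,G1,3.5), (13,G3,3.5), (16,G1,5.5), (16,G3,5.5), (18,G1,7), (20,G3,8), (24,G1,9.5), (24,G2,9.5), (25,G1,11), (28,G2,12), (31,G3,13), (32,G3,14)
Step 2: Sum ranks within each group.
R_1 = 36.5 (n_1 = 5)
R_2 = 24.5 (n_2 = 4)
R_3 = 44 (n_3 = 5)
Step 3: H = 12/(N(N+1)) * sum(R_i^2/n_i) - 3(N+1)
     = 12/(14*15) * (36.5^2/5 + 24.5^2/4 + 44^2/5) - 3*15
     = 0.057143 * 803.712 - 45
     = 0.926429.
Step 4: Ties present; correction factor C = 1 - 18/(14^3 - 14) = 0.993407. Corrected H = 0.926429 / 0.993407 = 0.932577.
Step 5: Under H0, H ~ chi^2(2); p-value = 0.627326.
Step 6: alpha = 0.05. fail to reject H0.

H = 0.9326, df = 2, p = 0.627326, fail to reject H0.


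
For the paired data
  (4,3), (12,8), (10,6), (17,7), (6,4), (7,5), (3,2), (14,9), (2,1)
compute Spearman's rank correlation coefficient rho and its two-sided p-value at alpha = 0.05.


Step 1: Rank x and y separately (midranks; no ties here).
rank(x): 4->3, 12->7, 10->6, 17->9, 6->4, 7->5, 3->2, 14->8, 2->1
rank(y): 3->3, 8->8, 6->6, 7->7, 4->4, 5->5, 2->2, 9->9, 1->1
Step 2: d_i = R_x(i) - R_y(i); compute d_i^2.
  (3-3)^2=0, (7-8)^2=1, (6-6)^2=0, (9-7)^2=4, (4-4)^2=0, (5-5)^2=0, (2-2)^2=0, (8-9)^2=1, (1-1)^2=0
sum(d^2) = 6.
Step 3: rho = 1 - 6*6 / (9*(9^2 - 1)) = 1 - 36/720 = 0.950000.
Step 4: Under H0, t = rho * sqrt((n-2)/(1-rho^2)) = 8.0495 ~ t(7).
Step 5: Two-sided p-value from the t-distribution with 7 df = 0.000088.
Step 6: alpha = 0.05. reject H0.

rho = 0.9500, p = 0.000088, reject H0 at alpha = 0.05.


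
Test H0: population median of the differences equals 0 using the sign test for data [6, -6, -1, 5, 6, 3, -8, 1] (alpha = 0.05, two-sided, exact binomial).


Step 1: Discard zero differences. Original n = 8; n_eff = number of nonzero differences = 8.
Nonzero differences (with sign): +6, -6, -1, +5, +6, +3, -8, +1
Step 2: Count signs: positive = 5, negative = 3.
Step 3: Under H0: P(positive) = 0.5, so the number of positives S ~ Bin(8, 0.5).
Step 4: Two-sided exact p-value = sum of Bin(8,0.5) probabilities at or below the observed probability = 0.726562.
Step 5: alpha = 0.05. fail to reject H0.

n_eff = 8, pos = 5, neg = 3, p = 0.726562, fail to reject H0.


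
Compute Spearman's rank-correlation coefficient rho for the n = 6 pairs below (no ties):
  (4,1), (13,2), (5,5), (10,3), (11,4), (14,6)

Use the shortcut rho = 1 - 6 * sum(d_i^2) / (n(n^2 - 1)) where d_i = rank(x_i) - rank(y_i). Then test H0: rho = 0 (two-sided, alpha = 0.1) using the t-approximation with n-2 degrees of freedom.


Step 1: Rank x and y separately (midranks; no ties here).
rank(x): 4->1, 13->5, 5->2, 10->3, 11->4, 14->6
rank(y): 1->1, 2->2, 5->5, 3->3, 4->4, 6->6
Step 2: d_i = R_x(i) - R_y(i); compute d_i^2.
  (1-1)^2=0, (5-2)^2=9, (2-5)^2=9, (3-3)^2=0, (4-4)^2=0, (6-6)^2=0
sum(d^2) = 18.
Step 3: rho = 1 - 6*18 / (6*(6^2 - 1)) = 1 - 108/210 = 0.485714.
Step 4: Under H0, t = rho * sqrt((n-2)/(1-rho^2)) = 1.1113 ~ t(4).
Step 5: Two-sided p-value from the t-distribution with 4 df = 0.328723.
Step 6: alpha = 0.1. fail to reject H0.

rho = 0.4857, p = 0.328723, fail to reject H0 at alpha = 0.1.


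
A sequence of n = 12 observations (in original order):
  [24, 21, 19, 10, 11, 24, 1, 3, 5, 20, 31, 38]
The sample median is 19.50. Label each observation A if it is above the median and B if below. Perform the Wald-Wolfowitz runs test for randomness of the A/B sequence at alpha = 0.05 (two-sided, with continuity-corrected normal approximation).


Step 1: Compute median = 19.50; label A = above, B = below.
Labels in order: AABBBABBBAAA  (n_A = 6, n_B = 6)
Step 2: Count runs R = 5.
Step 3: Under H0 (random ordering), E[R] = 2*n_A*n_B/(n_A+n_B) + 1 = 2*6*6/12 + 1 = 7.0000.
        Var[R] = 2*n_A*n_B*(2*n_A*n_B - n_A - n_B) / ((n_A+n_B)^2 * (n_A+n_B-1)) = 4320/1584 = 2.7273.
        SD[R] = 1.6514.
Step 4: Continuity-corrected z = (R + 0.5 - E[R]) / SD[R] = (5 + 0.5 - 7.0000) / 1.6514 = -0.9083.
Step 5: Two-sided p-value via normal approximation = 2*(1 - Phi(|z|)) = 0.363722.
Step 6: alpha = 0.05. fail to reject H0.

R = 5, z = -0.9083, p = 0.363722, fail to reject H0.


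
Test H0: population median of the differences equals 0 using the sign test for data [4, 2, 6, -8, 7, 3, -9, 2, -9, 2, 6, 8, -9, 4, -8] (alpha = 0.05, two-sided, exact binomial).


Step 1: Discard zero differences. Original n = 15; n_eff = number of nonzero differences = 15.
Nonzero differences (with sign): +4, +2, +6, -8, +7, +3, -9, +2, -9, +2, +6, +8, -9, +4, -8
Step 2: Count signs: positive = 10, negative = 5.
Step 3: Under H0: P(positive) = 0.5, so the number of positives S ~ Bin(15, 0.5).
Step 4: Two-sided exact p-value = sum of Bin(15,0.5) probabilities at or below the observed probability = 0.301758.
Step 5: alpha = 0.05. fail to reject H0.

n_eff = 15, pos = 10, neg = 5, p = 0.301758, fail to reject H0.


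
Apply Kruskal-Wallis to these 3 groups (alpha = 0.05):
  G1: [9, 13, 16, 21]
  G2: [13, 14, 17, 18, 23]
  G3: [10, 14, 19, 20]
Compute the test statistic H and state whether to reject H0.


Step 1: Combine all N = 13 observations and assign midranks.
sorted (value, group, rank): (9,G1,1), (10,G3,2), (13,G1,3.5), (13,G2,3.5), (14,G2,5.5), (14,G3,5.5), (16,G1,7), (17,G2,8), (18,G2,9), (19,G3,10), (20,G3,11), (21,G1,12), (23,G2,13)
Step 2: Sum ranks within each group.
R_1 = 23.5 (n_1 = 4)
R_2 = 39 (n_2 = 5)
R_3 = 28.5 (n_3 = 4)
Step 3: H = 12/(N(N+1)) * sum(R_i^2/n_i) - 3(N+1)
     = 12/(13*14) * (23.5^2/4 + 39^2/5 + 28.5^2/4) - 3*14
     = 0.065934 * 645.325 - 42
     = 0.548901.
Step 4: Ties present; correction factor C = 1 - 12/(13^3 - 13) = 0.994505. Corrected H = 0.548901 / 0.994505 = 0.551934.
Step 5: Under H0, H ~ chi^2(2); p-value = 0.758838.
Step 6: alpha = 0.05. fail to reject H0.

H = 0.5519, df = 2, p = 0.758838, fail to reject H0.


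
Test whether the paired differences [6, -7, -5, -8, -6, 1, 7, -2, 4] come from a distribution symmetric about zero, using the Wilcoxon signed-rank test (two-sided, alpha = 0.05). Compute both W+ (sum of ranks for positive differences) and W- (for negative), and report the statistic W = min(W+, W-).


Step 1: Drop any zero differences (none here) and take |d_i|.
|d| = [6, 7, 5, 8, 6, 1, 7, 2, 4]
Step 2: Midrank |d_i| (ties get averaged ranks).
ranks: |6|->5.5, |7|->7.5, |5|->4, |8|->9, |6|->5.5, |1|->1, |7|->7.5, |2|->2, |4|->3
Step 3: Attach original signs; sum ranks with positive sign and with negative sign.
W+ = 5.5 + 1 + 7.5 + 3 = 17
W- = 7.5 + 4 + 9 + 5.5 + 2 = 28
(Check: W+ + W- = 45 should equal n(n+1)/2 = 45.)
Step 4: Test statistic W = min(W+, W-) = 17.
Step 5: Ties in |d|, so use the tie-corrected normal approximation.
        E[W] = n(n+1)/4 = 9*10/4 = 22.5.
        Tie groups: |d|=6 (t=2), |d|=7 (t=2); sum(t^3 - t) = 12.
        Var[W] = n(n+1)(2n+1)/24 - sum(t^3-t)/48 = 1710/24 - 12/48 = 71.
        z = (W - E[W]) / sqrt(Var[W]) = (17 - 22.5) / 8.4261 = -0.6527.
        Two-sided p = 2*Phi(z) = 0.513930.
Step 6: alpha = 0.05. fail to reject H0.

W+ = 17, W- = 28, W = min = 17, p = 0.513930, fail to reject H0.


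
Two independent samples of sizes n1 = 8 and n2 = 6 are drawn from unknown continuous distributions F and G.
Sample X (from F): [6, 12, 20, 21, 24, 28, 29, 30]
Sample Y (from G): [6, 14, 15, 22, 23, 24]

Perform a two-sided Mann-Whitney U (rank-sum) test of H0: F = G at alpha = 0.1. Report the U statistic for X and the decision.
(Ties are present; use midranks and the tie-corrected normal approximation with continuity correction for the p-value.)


Step 1: Combine and sort all 14 observations; assign midranks.
sorted (value, group): (6,X), (6,Y), (12,X), (14,Y), (15,Y), (20,X), (21,X), (22,Y), (23,Y), (24,X), (24,Y), (28,X), (29,X), (30,X)
ranks: 6->1.5, 6->1.5, 12->3, 14->4, 15->5, 20->6, 21->7, 22->8, 23->9, 24->10.5, 24->10.5, 28->12, 29->13, 30->14
Step 2: Rank sum for X: R1 = 1.5 + 3 + 6 + 7 + 10.5 + 12 + 13 + 14 = 67.
Step 3: U_X = R1 - n1(n1+1)/2 = 67 - 8*9/2 = 67 - 36 = 31.
       U_Y = n1*n2 - U_X = 48 - 31 = 17.
Step 4: Ties are present, so use the tie-corrected normal approximation (with continuity correction) for the p-value.
Step 5: p-value = 0.400350; compare to alpha = 0.1. fail to reject H0.

U_X = 31, p = 0.400350, fail to reject H0 at alpha = 0.1.


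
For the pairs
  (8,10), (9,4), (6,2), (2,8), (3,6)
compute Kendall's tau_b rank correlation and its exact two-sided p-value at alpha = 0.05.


Step 1: Enumerate the 10 unordered pairs (i,j) with i<j and classify each by sign(x_j-x_i) * sign(y_j-y_i).
  (1,2):dx=+1,dy=-6->D; (1,3):dx=-2,dy=-8->C; (1,4):dx=-6,dy=-2->C; (1,5):dx=-5,dy=-4->C
  (2,3):dx=-3,dy=-2->C; (2,4):dx=-7,dy=+4->D; (2,5):dx=-6,dy=+2->D; (3,4):dx=-4,dy=+6->D
  (3,5):dx=-3,dy=+4->D; (4,5):dx=+1,dy=-2->D
Step 2: C = 4, D = 6, total pairs = 10.
Step 3: tau = (C - D)/(n(n-1)/2) = (4 - 6)/10 = -0.200000.
Step 4: Exact two-sided p-value (enumerate n! = 120 permutations of y under H0): p = 0.816667.
Step 5: alpha = 0.05. fail to reject H0.

tau_b = -0.2000 (C=4, D=6), p = 0.816667, fail to reject H0.


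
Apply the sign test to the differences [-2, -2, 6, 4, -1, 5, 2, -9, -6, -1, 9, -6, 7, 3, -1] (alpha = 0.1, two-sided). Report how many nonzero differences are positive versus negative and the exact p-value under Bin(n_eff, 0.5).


Step 1: Discard zero differences. Original n = 15; n_eff = number of nonzero differences = 15.
Nonzero differences (with sign): -2, -2, +6, +4, -1, +5, +2, -9, -6, -1, +9, -6, +7, +3, -1
Step 2: Count signs: positive = 7, negative = 8.
Step 3: Under H0: P(positive) = 0.5, so the number of positives S ~ Bin(15, 0.5).
Step 4: Two-sided exact p-value = sum of Bin(15,0.5) probabilities at or below the observed probability = 1.000000.
Step 5: alpha = 0.1. fail to reject H0.

n_eff = 15, pos = 7, neg = 8, p = 1.000000, fail to reject H0.


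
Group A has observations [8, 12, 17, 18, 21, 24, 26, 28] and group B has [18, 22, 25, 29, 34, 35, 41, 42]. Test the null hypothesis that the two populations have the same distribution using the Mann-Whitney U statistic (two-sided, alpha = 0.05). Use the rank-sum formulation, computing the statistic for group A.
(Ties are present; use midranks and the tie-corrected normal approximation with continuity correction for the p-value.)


Step 1: Combine and sort all 16 observations; assign midranks.
sorted (value, group): (8,X), (12,X), (17,X), (18,X), (18,Y), (21,X), (22,Y), (24,X), (25,Y), (26,X), (28,X), (29,Y), (34,Y), (35,Y), (41,Y), (42,Y)
ranks: 8->1, 12->2, 17->3, 18->4.5, 18->4.5, 21->6, 22->7, 24->8, 25->9, 26->10, 28->11, 29->12, 34->13, 35->14, 41->15, 42->16
Step 2: Rank sum for X: R1 = 1 + 2 + 3 + 4.5 + 6 + 8 + 10 + 11 = 45.5.
Step 3: U_X = R1 - n1(n1+1)/2 = 45.5 - 8*9/2 = 45.5 - 36 = 9.5.
       U_Y = n1*n2 - U_X = 64 - 9.5 = 54.5.
Step 4: Ties are present, so use the tie-corrected normal approximation (with continuity correction) for the p-value.
Step 5: p-value = 0.020769; compare to alpha = 0.05. reject H0.

U_X = 9.5, p = 0.020769, reject H0 at alpha = 0.05.


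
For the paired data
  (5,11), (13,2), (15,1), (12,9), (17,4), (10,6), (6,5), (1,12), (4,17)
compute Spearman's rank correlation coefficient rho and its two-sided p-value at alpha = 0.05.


Step 1: Rank x and y separately (midranks; no ties here).
rank(x): 5->3, 13->7, 15->8, 12->6, 17->9, 10->5, 6->4, 1->1, 4->2
rank(y): 11->7, 2->2, 1->1, 9->6, 4->3, 6->5, 5->4, 12->8, 17->9
Step 2: d_i = R_x(i) - R_y(i); compute d_i^2.
  (3-7)^2=16, (7-2)^2=25, (8-1)^2=49, (6-6)^2=0, (9-3)^2=36, (5-5)^2=0, (4-4)^2=0, (1-8)^2=49, (2-9)^2=49
sum(d^2) = 224.
Step 3: rho = 1 - 6*224 / (9*(9^2 - 1)) = 1 - 1344/720 = -0.866667.
Step 4: Under H0, t = rho * sqrt((n-2)/(1-rho^2)) = -4.5962 ~ t(7).
Step 5: Two-sided p-value from the t-distribution with 7 df = 0.002495.
Step 6: alpha = 0.05. reject H0.

rho = -0.8667, p = 0.002495, reject H0 at alpha = 0.05.


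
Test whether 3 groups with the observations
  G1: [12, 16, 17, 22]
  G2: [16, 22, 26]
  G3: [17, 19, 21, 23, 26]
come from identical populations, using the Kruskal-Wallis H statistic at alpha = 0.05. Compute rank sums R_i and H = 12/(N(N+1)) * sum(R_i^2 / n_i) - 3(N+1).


Step 1: Combine all N = 12 observations and assign midranks.
sorted (value, group, rank): (12,G1,1), (16,G1,2.5), (16,G2,2.5), (17,G1,4.5), (17,G3,4.5), (19,G3,6), (21,G3,7), (22,G1,8.5), (22,G2,8.5), (23,G3,10), (26,G2,11.5), (26,G3,11.5)
Step 2: Sum ranks within each group.
R_1 = 16.5 (n_1 = 4)
R_2 = 22.5 (n_2 = 3)
R_3 = 39 (n_3 = 5)
Step 3: H = 12/(N(N+1)) * sum(R_i^2/n_i) - 3(N+1)
     = 12/(12*13) * (16.5^2/4 + 22.5^2/3 + 39^2/5) - 3*13
     = 0.076923 * 541.013 - 39
     = 2.616346.
Step 4: Ties present; correction factor C = 1 - 24/(12^3 - 12) = 0.986014. Corrected H = 2.616346 / 0.986014 = 2.653457.
Step 5: Under H0, H ~ chi^2(2); p-value = 0.265344.
Step 6: alpha = 0.05. fail to reject H0.

H = 2.6535, df = 2, p = 0.265344, fail to reject H0.


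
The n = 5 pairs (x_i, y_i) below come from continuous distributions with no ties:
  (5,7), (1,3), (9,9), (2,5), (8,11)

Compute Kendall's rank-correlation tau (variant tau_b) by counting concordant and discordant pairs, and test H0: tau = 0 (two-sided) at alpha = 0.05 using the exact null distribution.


Step 1: Enumerate the 10 unordered pairs (i,j) with i<j and classify each by sign(x_j-x_i) * sign(y_j-y_i).
  (1,2):dx=-4,dy=-4->C; (1,3):dx=+4,dy=+2->C; (1,4):dx=-3,dy=-2->C; (1,5):dx=+3,dy=+4->C
  (2,3):dx=+8,dy=+6->C; (2,4):dx=+1,dy=+2->C; (2,5):dx=+7,dy=+8->C; (3,4):dx=-7,dy=-4->C
  (3,5):dx=-1,dy=+2->D; (4,5):dx=+6,dy=+6->C
Step 2: C = 9, D = 1, total pairs = 10.
Step 3: tau = (C - D)/(n(n-1)/2) = (9 - 1)/10 = 0.800000.
Step 4: Exact two-sided p-value (enumerate n! = 120 permutations of y under H0): p = 0.083333.
Step 5: alpha = 0.05. fail to reject H0.

tau_b = 0.8000 (C=9, D=1), p = 0.083333, fail to reject H0.


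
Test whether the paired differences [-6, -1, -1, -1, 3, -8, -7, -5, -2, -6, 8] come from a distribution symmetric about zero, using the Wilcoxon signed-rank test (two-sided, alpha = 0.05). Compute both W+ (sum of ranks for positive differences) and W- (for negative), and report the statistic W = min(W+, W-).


Step 1: Drop any zero differences (none here) and take |d_i|.
|d| = [6, 1, 1, 1, 3, 8, 7, 5, 2, 6, 8]
Step 2: Midrank |d_i| (ties get averaged ranks).
ranks: |6|->7.5, |1|->2, |1|->2, |1|->2, |3|->5, |8|->10.5, |7|->9, |5|->6, |2|->4, |6|->7.5, |8|->10.5
Step 3: Attach original signs; sum ranks with positive sign and with negative sign.
W+ = 5 + 10.5 = 15.5
W- = 7.5 + 2 + 2 + 2 + 10.5 + 9 + 6 + 4 + 7.5 = 50.5
(Check: W+ + W- = 66 should equal n(n+1)/2 = 66.)
Step 4: Test statistic W = min(W+, W-) = 15.5.
Step 5: Ties in |d|, so use the tie-corrected normal approximation.
        E[W] = n(n+1)/4 = 11*12/4 = 33.
        Tie groups: |d|=1 (t=3), |d|=6 (t=2), |d|=8 (t=2); sum(t^3 - t) = 36.
        Var[W] = n(n+1)(2n+1)/24 - sum(t^3-t)/48 = 3036/24 - 36/48 = 125.75.
        z = (W - E[W]) / sqrt(Var[W]) = (15.5 - 33) / 11.2138 = -1.5606.
        Two-sided p = 2*Phi(z) = 0.118625.
Step 6: alpha = 0.05. fail to reject H0.

W+ = 15.5, W- = 50.5, W = min = 15.5, p = 0.118625, fail to reject H0.


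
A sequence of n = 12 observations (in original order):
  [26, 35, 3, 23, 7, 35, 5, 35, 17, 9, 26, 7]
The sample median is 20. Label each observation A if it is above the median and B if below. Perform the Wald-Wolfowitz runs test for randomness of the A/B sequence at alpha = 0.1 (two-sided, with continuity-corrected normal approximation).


Step 1: Compute median = 20; label A = above, B = below.
Labels in order: AABABABABBAB  (n_A = 6, n_B = 6)
Step 2: Count runs R = 10.
Step 3: Under H0 (random ordering), E[R] = 2*n_A*n_B/(n_A+n_B) + 1 = 2*6*6/12 + 1 = 7.0000.
        Var[R] = 2*n_A*n_B*(2*n_A*n_B - n_A - n_B) / ((n_A+n_B)^2 * (n_A+n_B-1)) = 4320/1584 = 2.7273.
        SD[R] = 1.6514.
Step 4: Continuity-corrected z = (R - 0.5 - E[R]) / SD[R] = (10 - 0.5 - 7.0000) / 1.6514 = 1.5138.
Step 5: Two-sided p-value via normal approximation = 2*(1 - Phi(|z|)) = 0.130070.
Step 6: alpha = 0.1. fail to reject H0.

R = 10, z = 1.5138, p = 0.130070, fail to reject H0.


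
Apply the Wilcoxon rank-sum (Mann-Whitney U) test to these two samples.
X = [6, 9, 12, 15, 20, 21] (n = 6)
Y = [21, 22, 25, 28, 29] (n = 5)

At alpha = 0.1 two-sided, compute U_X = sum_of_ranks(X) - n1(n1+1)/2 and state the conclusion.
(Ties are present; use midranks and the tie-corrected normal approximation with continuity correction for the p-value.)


Step 1: Combine and sort all 11 observations; assign midranks.
sorted (value, group): (6,X), (9,X), (12,X), (15,X), (20,X), (21,X), (21,Y), (22,Y), (25,Y), (28,Y), (29,Y)
ranks: 6->1, 9->2, 12->3, 15->4, 20->5, 21->6.5, 21->6.5, 22->8, 25->9, 28->10, 29->11
Step 2: Rank sum for X: R1 = 1 + 2 + 3 + 4 + 5 + 6.5 = 21.5.
Step 3: U_X = R1 - n1(n1+1)/2 = 21.5 - 6*7/2 = 21.5 - 21 = 0.5.
       U_Y = n1*n2 - U_X = 30 - 0.5 = 29.5.
Step 4: Ties are present, so use the tie-corrected normal approximation (with continuity correction) for the p-value.
Step 5: p-value = 0.010411; compare to alpha = 0.1. reject H0.

U_X = 0.5, p = 0.010411, reject H0 at alpha = 0.1.


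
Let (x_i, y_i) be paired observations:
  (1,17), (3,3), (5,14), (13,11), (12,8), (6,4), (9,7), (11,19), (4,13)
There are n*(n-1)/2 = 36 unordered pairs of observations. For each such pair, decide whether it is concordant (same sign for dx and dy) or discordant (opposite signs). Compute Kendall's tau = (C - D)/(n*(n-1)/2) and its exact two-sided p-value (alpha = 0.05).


Step 1: Enumerate the 36 unordered pairs (i,j) with i<j and classify each by sign(x_j-x_i) * sign(y_j-y_i).
  (1,2):dx=+2,dy=-14->D; (1,3):dx=+4,dy=-3->D; (1,4):dx=+12,dy=-6->D; (1,5):dx=+11,dy=-9->D
  (1,6):dx=+5,dy=-13->D; (1,7):dx=+8,dy=-10->D; (1,8):dx=+10,dy=+2->C; (1,9):dx=+3,dy=-4->D
  (2,3):dx=+2,dy=+11->C; (2,4):dx=+10,dy=+8->C; (2,5):dx=+9,dy=+5->C; (2,6):dx=+3,dy=+1->C
  (2,7):dx=+6,dy=+4->C; (2,8):dx=+8,dy=+16->C; (2,9):dx=+1,dy=+10->C; (3,4):dx=+8,dy=-3->D
  (3,5):dx=+7,dy=-6->D; (3,6):dx=+1,dy=-10->D; (3,7):dx=+4,dy=-7->D; (3,8):dx=+6,dy=+5->C
  (3,9):dx=-1,dy=-1->C; (4,5):dx=-1,dy=-3->C; (4,6):dx=-7,dy=-7->C; (4,7):dx=-4,dy=-4->C
  (4,8):dx=-2,dy=+8->D; (4,9):dx=-9,dy=+2->D; (5,6):dx=-6,dy=-4->C; (5,7):dx=-3,dy=-1->C
  (5,8):dx=-1,dy=+11->D; (5,9):dx=-8,dy=+5->D; (6,7):dx=+3,dy=+3->C; (6,8):dx=+5,dy=+15->C
  (6,9):dx=-2,dy=+9->D; (7,8):dx=+2,dy=+12->C; (7,9):dx=-5,dy=+6->D; (8,9):dx=-7,dy=-6->C
Step 2: C = 19, D = 17, total pairs = 36.
Step 3: tau = (C - D)/(n(n-1)/2) = (19 - 17)/36 = 0.055556.
Step 4: Exact two-sided p-value (enumerate n! = 362880 permutations of y under H0): p = 0.919455.
Step 5: alpha = 0.05. fail to reject H0.

tau_b = 0.0556 (C=19, D=17), p = 0.919455, fail to reject H0.


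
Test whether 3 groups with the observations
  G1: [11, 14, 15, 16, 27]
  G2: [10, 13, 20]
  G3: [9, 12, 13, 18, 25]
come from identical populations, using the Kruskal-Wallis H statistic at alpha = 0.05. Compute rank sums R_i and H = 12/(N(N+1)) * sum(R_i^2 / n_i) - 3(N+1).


Step 1: Combine all N = 13 observations and assign midranks.
sorted (value, group, rank): (9,G3,1), (10,G2,2), (11,G1,3), (12,G3,4), (13,G2,5.5), (13,G3,5.5), (14,G1,7), (15,G1,8), (16,G1,9), (18,G3,10), (20,G2,11), (25,G3,12), (27,G1,13)
Step 2: Sum ranks within each group.
R_1 = 40 (n_1 = 5)
R_2 = 18.5 (n_2 = 3)
R_3 = 32.5 (n_3 = 5)
Step 3: H = 12/(N(N+1)) * sum(R_i^2/n_i) - 3(N+1)
     = 12/(13*14) * (40^2/5 + 18.5^2/3 + 32.5^2/5) - 3*14
     = 0.065934 * 645.333 - 42
     = 0.549451.
Step 4: Ties present; correction factor C = 1 - 6/(13^3 - 13) = 0.997253. Corrected H = 0.549451 / 0.997253 = 0.550964.
Step 5: Under H0, H ~ chi^2(2); p-value = 0.759206.
Step 6: alpha = 0.05. fail to reject H0.

H = 0.5510, df = 2, p = 0.759206, fail to reject H0.


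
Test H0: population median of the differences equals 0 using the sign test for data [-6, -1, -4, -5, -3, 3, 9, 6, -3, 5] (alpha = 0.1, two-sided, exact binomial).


Step 1: Discard zero differences. Original n = 10; n_eff = number of nonzero differences = 10.
Nonzero differences (with sign): -6, -1, -4, -5, -3, +3, +9, +6, -3, +5
Step 2: Count signs: positive = 4, negative = 6.
Step 3: Under H0: P(positive) = 0.5, so the number of positives S ~ Bin(10, 0.5).
Step 4: Two-sided exact p-value = sum of Bin(10,0.5) probabilities at or below the observed probability = 0.753906.
Step 5: alpha = 0.1. fail to reject H0.

n_eff = 10, pos = 4, neg = 6, p = 0.753906, fail to reject H0.


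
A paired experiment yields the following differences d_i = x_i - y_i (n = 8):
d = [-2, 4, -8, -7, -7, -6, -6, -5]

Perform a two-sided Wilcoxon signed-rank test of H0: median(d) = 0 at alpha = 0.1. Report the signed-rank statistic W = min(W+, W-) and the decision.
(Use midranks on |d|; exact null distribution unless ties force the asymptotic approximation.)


Step 1: Drop any zero differences (none here) and take |d_i|.
|d| = [2, 4, 8, 7, 7, 6, 6, 5]
Step 2: Midrank |d_i| (ties get averaged ranks).
ranks: |2|->1, |4|->2, |8|->8, |7|->6.5, |7|->6.5, |6|->4.5, |6|->4.5, |5|->3
Step 3: Attach original signs; sum ranks with positive sign and with negative sign.
W+ = 2 = 2
W- = 1 + 8 + 6.5 + 6.5 + 4.5 + 4.5 + 3 = 34
(Check: W+ + W- = 36 should equal n(n+1)/2 = 36.)
Step 4: Test statistic W = min(W+, W-) = 2.
Step 5: Ties in |d|, so use the tie-corrected normal approximation.
        E[W] = n(n+1)/4 = 8*9/4 = 18.
        Tie groups: |d|=6 (t=2), |d|=7 (t=2); sum(t^3 - t) = 12.
        Var[W] = n(n+1)(2n+1)/24 - sum(t^3-t)/48 = 1224/24 - 12/48 = 50.75.
        z = (W - E[W]) / sqrt(Var[W]) = (2 - 18) / 7.1239 = -2.2460.
        Two-sided p = 2*Phi(z) = 0.024707.
Step 6: alpha = 0.1. reject H0.

W+ = 2, W- = 34, W = min = 2, p = 0.024707, reject H0.
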